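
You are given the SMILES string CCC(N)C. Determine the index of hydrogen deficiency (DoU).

0

Molecular formula: C4H11N.
DoU = (2C + 2 + N − H − X) / 2, where X is the halogen count and O/S are ignored.
    = (2·4 + 2 + 1 − 11 − 0) / 2 = 0 / 2 = 0.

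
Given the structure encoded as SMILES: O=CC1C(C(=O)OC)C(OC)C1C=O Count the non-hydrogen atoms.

14

Every atom symbol written in the SMILES (organic subset) is one heavy atom; implicit H are not written.
Heavy atoms by element → C:9, O:5.
Total: 14.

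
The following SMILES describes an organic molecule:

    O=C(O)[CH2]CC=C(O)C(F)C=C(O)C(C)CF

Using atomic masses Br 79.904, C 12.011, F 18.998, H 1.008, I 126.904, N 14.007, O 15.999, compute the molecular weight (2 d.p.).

250.24 g/mol

First, the molecular formula is C11H16F2O4 (counting implicit H from valence).
  C: 11 × 12.011 = 132.121
  F: 2 × 18.998 = 37.996
  H: 16 × 1.008 = 16.128
  O: 4 × 15.999 = 63.996
Sum: 11×12.011 + 2×18.998 + 16×1.008 + 4×15.999 = 250.241 → 250.24 g/mol.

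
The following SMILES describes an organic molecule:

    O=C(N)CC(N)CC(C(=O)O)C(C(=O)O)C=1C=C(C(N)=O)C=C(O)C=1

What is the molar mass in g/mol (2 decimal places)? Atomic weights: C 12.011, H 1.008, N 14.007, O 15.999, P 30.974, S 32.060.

First, the molecular formula is C15H19N3O7 (counting implicit H from valence).
  C: 15 × 12.011 = 180.165
  H: 19 × 1.008 = 19.152
  N: 3 × 14.007 = 42.021
  O: 7 × 15.999 = 111.993
Sum: 15×12.011 + 19×1.008 + 3×14.007 + 7×15.999 = 353.331 → 353.33 g/mol.

353.33 g/mol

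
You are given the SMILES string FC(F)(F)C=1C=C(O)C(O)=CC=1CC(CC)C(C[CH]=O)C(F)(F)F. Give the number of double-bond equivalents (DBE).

Molecular formula: C15H16F6O3.
DoU = (2C + 2 + N − H − X) / 2, where X is the halogen count and O/S are ignored.
    = (2·15 + 2 + 0 − 16 − 6) / 2 = 10 / 2 = 5.

5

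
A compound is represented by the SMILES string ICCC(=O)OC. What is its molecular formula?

Walk through each heavy atom and fill implicit hydrogens from standard valence (C 4, N 3, O 2, S 2, halogen 1):
  atom 1: I (halogen, monovalent) → 0 H
  atom 2: C, bond orders sum to 2 (valence 4) → 2 H
  atom 3: C, bond orders sum to 2 (valence 4) → 2 H
  atom 4: C, bond orders sum to 4 (valence 4) → 0 H
  atom 5: O, bond orders sum to 2 (valence 2) → 0 H
  atom 6: O, bond orders sum to 2 (valence 2) → 0 H
  atom 7: C, bond orders sum to 1 (valence 4) → 3 H
Totals → C:4, H:7, I:1, O:2.
In Hill order: C4H7IO2.

C4H7IO2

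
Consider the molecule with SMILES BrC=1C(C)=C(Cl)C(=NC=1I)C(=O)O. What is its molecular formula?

Walk through each heavy atom and fill implicit hydrogens from standard valence (C 4, N 3, O 2, S 2, halogen 1):
  atom 1: Br (halogen, monovalent) → 0 H
  atom 2: C, bond orders sum to 4 (valence 4) → 0 H
  atom 3: C, bond orders sum to 4 (valence 4) → 0 H
  atom 4: C, bond orders sum to 1 (valence 4) → 3 H
  atom 5: C, bond orders sum to 4 (valence 4) → 0 H
  atom 6: Cl (halogen, monovalent) → 0 H
  atom 7: C, bond orders sum to 4 (valence 4) → 0 H
  atom 8: N, bond orders sum to 3 (valence 3) → 0 H
  atom 9: C, bond orders sum to 4 (valence 4) → 0 H
  atom 10: I (halogen, monovalent) → 0 H
  atom 11: C, bond orders sum to 4 (valence 4) → 0 H
  atom 12: O, bond orders sum to 2 (valence 2) → 0 H
  atom 13: O, bond orders sum to 1 (valence 2) → 1 H
Totals → C:7, H:4, Br:1, Cl:1, I:1, N:1, O:2.

C7H4BrClINO2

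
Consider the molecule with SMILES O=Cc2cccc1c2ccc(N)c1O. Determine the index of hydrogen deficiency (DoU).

8

Molecular formula: C11H9NO2.
DoU = (2C + 2 + N − H − X) / 2, where X is the halogen count and O/S are ignored.
    = (2·11 + 2 + 1 − 9 − 0) / 2 = 16 / 2 = 8.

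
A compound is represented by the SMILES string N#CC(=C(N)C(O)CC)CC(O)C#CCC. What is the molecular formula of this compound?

C12H18N2O2

Walk through each heavy atom and fill implicit hydrogens from standard valence (C 4, N 3, O 2, S 2, halogen 1):
  atom 1: N, bond orders sum to 3 (valence 3) → 0 H
  atom 2: C, bond orders sum to 4 (valence 4) → 0 H
  atom 3: C, bond orders sum to 4 (valence 4) → 0 H
  atom 4: C, bond orders sum to 4 (valence 4) → 0 H
  atom 5: N, bond orders sum to 1 (valence 3) → 2 H
  atom 6: C, bond orders sum to 3 (valence 4) → 1 H
  atom 7: O, bond orders sum to 1 (valence 2) → 1 H
  atom 8: C, bond orders sum to 2 (valence 4) → 2 H
  atom 9: C, bond orders sum to 1 (valence 4) → 3 H
  atom 10: C, bond orders sum to 2 (valence 4) → 2 H
  atom 11: C, bond orders sum to 3 (valence 4) → 1 H
  atom 12: O, bond orders sum to 1 (valence 2) → 1 H
  atom 13: C, bond orders sum to 4 (valence 4) → 0 H
  atom 14: C, bond orders sum to 4 (valence 4) → 0 H
  atom 15: C, bond orders sum to 2 (valence 4) → 2 H
  atom 16: C, bond orders sum to 1 (valence 4) → 3 H
Totals → C:12, H:18, N:2, O:2.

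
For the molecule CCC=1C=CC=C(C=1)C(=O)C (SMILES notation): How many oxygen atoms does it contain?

1

Scan the SMILES for O atoms (remember two-letter symbols like Cl and Br are single atoms).
Oxygen count: 1.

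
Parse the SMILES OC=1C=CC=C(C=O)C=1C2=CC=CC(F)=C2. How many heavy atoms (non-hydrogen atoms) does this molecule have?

Every atom symbol written in the SMILES (organic subset) is one heavy atom; implicit H are not written.
Heavy atoms by element → C:13, F:1, O:2.
Total: 16.

16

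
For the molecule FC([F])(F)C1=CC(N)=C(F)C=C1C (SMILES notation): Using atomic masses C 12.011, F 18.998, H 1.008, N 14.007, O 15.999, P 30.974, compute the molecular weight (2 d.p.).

First, the molecular formula is C8H7F4N (counting implicit H from valence).
  C: 8 × 12.011 = 96.088
  F: 4 × 18.998 = 75.992
  H: 7 × 1.008 = 7.056
  N: 1 × 14.007 = 14.007
Sum: 8×12.011 + 4×18.998 + 7×1.008 + 1×14.007 = 193.143 → 193.14 g/mol.

193.14 g/mol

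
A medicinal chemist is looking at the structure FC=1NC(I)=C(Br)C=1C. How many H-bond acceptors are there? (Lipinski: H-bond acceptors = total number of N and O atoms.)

1

N atoms: 1; O atoms: 0.
Lipinski HBA = 1 + 0 = 1.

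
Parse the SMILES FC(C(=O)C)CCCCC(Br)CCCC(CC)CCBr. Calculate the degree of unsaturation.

Molecular formula: C16H29Br2FO.
DoU = (2C + 2 + N − H − X) / 2, where X is the halogen count and O/S are ignored.
    = (2·16 + 2 + 0 − 29 − 3) / 2 = 2 / 2 = 1.

1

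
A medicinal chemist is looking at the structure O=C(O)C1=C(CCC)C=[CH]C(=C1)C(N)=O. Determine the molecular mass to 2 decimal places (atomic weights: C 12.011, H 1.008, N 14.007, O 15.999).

207.23 g/mol

First, the molecular formula is C11H13NO3 (counting implicit H from valence).
  C: 11 × 12.011 = 132.121
  H: 13 × 1.008 = 13.104
  N: 1 × 14.007 = 14.007
  O: 3 × 15.999 = 47.997
Sum: 11×12.011 + 13×1.008 + 1×14.007 + 3×15.999 = 207.229 → 207.23 g/mol.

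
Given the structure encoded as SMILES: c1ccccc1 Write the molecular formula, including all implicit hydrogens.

C6H6

Walk through each heavy atom and fill implicit hydrogens from standard valence (C 4, N 3, O 2, S 2, halogen 1); for lowercase aromatic atoms, an aromatic c carries 1 H when it has two neighbours and 0 H with three, and aromatic n carries 0 H:
  atom 1: aromatic c, 2 neighbours → 1 H
  atom 2: aromatic c, 2 neighbours → 1 H
  atom 3: aromatic c, 2 neighbours → 1 H
  atom 4: aromatic c, 2 neighbours → 1 H
  atom 5: aromatic c, 2 neighbours → 1 H
  atom 6: aromatic c, 2 neighbours → 1 H
Totals → C:6, H:6.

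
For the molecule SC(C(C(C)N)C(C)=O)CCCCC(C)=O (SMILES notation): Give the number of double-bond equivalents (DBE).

2

Degree of unsaturation = (number of rings) + (number of π bonds).
Ring closures in the SMILES: 0.
π bonds: 2 double bonds (each 1 DoU) → 2 DoU from unsaturation.
Total DoU = 0 + 2 = 2.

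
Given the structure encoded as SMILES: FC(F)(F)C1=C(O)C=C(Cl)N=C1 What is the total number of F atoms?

3

Scan the SMILES for F atoms (remember two-letter symbols like Cl and Br are single atoms).
Fluorine count: 3.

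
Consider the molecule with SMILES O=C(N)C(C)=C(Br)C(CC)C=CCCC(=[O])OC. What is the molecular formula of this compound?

C13H20BrNO3

Walk through each heavy atom and fill implicit hydrogens from standard valence (C 4, N 3, O 2, S 2, halogen 1):
  atom 1: O, bond orders sum to 2 (valence 2) → 0 H
  atom 2: C, bond orders sum to 4 (valence 4) → 0 H
  atom 3: N, bond orders sum to 1 (valence 3) → 2 H
  atom 4: C, bond orders sum to 4 (valence 4) → 0 H
  atom 5: C, bond orders sum to 1 (valence 4) → 3 H
  atom 6: C, bond orders sum to 4 (valence 4) → 0 H
  atom 7: Br (halogen, monovalent) → 0 H
  atom 8: C, bond orders sum to 3 (valence 4) → 1 H
  atom 9: C, bond orders sum to 2 (valence 4) → 2 H
  atom 10: C, bond orders sum to 1 (valence 4) → 3 H
  atom 11: C, bond orders sum to 3 (valence 4) → 1 H
  atom 12: C, bond orders sum to 3 (valence 4) → 1 H
  atom 13: C, bond orders sum to 2 (valence 4) → 2 H
  atom 14: C, bond orders sum to 2 (valence 4) → 2 H
  atom 15: C, bond orders sum to 4 (valence 4) → 0 H
  atom 16: O with explicit H count 0
  atom 17: O, bond orders sum to 2 (valence 2) → 0 H
  atom 18: C, bond orders sum to 1 (valence 4) → 3 H
Totals → C:13, H:20, Br:1, N:1, O:3.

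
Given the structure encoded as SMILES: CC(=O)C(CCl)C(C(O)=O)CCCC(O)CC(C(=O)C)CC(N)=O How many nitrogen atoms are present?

Scan the SMILES for N atoms (remember two-letter symbols like Cl and Br are single atoms).
Nitrogen count: 1.

1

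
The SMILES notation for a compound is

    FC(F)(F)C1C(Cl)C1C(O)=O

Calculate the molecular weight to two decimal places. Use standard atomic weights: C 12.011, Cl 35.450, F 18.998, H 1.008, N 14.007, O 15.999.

First, the molecular formula is C5H4ClF3O2 (counting implicit H from valence).
  C: 5 × 12.011 = 60.055
  Cl: 1 × 35.450 = 35.450
  F: 3 × 18.998 = 56.994
  H: 4 × 1.008 = 4.032
  O: 2 × 15.999 = 31.998
Sum: 5×12.011 + 1×35.450 + 3×18.998 + 4×1.008 + 2×15.999 = 188.529 → 188.53 g/mol.

188.53 g/mol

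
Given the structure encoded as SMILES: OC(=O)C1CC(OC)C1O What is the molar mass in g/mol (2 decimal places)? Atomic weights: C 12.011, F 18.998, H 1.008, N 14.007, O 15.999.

First, the molecular formula is C6H10O4 (counting implicit H from valence).
  C: 6 × 12.011 = 72.066
  H: 10 × 1.008 = 10.080
  O: 4 × 15.999 = 63.996
Sum: 6×12.011 + 10×1.008 + 4×15.999 = 146.142 → 146.14 g/mol.

146.14 g/mol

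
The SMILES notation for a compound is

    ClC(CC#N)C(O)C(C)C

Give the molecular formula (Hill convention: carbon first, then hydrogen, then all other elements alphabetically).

C7H12ClNO

Walk through each heavy atom and fill implicit hydrogens from standard valence (C 4, N 3, O 2, S 2, halogen 1):
  atom 1: Cl (halogen, monovalent) → 0 H
  atom 2: C, bond orders sum to 3 (valence 4) → 1 H
  atom 3: C, bond orders sum to 2 (valence 4) → 2 H
  atom 4: C, bond orders sum to 4 (valence 4) → 0 H
  atom 5: N, bond orders sum to 3 (valence 3) → 0 H
  atom 6: C, bond orders sum to 3 (valence 4) → 1 H
  atom 7: O, bond orders sum to 1 (valence 2) → 1 H
  atom 8: C, bond orders sum to 3 (valence 4) → 1 H
  atom 9: C, bond orders sum to 1 (valence 4) → 3 H
  atom 10: C, bond orders sum to 1 (valence 4) → 3 H
Totals → C:7, H:12, Cl:1, N:1, O:1.
In Hill order: C7H12ClNO.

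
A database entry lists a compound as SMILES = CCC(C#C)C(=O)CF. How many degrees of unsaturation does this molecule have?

3

Molecular formula: C7H9FO.
DoU = (2C + 2 + N − H − X) / 2, where X is the halogen count and O/S are ignored.
    = (2·7 + 2 + 0 − 9 − 1) / 2 = 6 / 2 = 3.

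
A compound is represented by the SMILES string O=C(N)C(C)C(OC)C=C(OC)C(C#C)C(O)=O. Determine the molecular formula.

C12H17NO5

Walk through each heavy atom and fill implicit hydrogens from standard valence (C 4, N 3, O 2, S 2, halogen 1):
  atom 1: O, bond orders sum to 2 (valence 2) → 0 H
  atom 2: C, bond orders sum to 4 (valence 4) → 0 H
  atom 3: N, bond orders sum to 1 (valence 3) → 2 H
  atom 4: C, bond orders sum to 3 (valence 4) → 1 H
  atom 5: C, bond orders sum to 1 (valence 4) → 3 H
  atom 6: C, bond orders sum to 3 (valence 4) → 1 H
  atom 7: O, bond orders sum to 2 (valence 2) → 0 H
  atom 8: C, bond orders sum to 1 (valence 4) → 3 H
  atom 9: C, bond orders sum to 3 (valence 4) → 1 H
  atom 10: C, bond orders sum to 4 (valence 4) → 0 H
  atom 11: O, bond orders sum to 2 (valence 2) → 0 H
  atom 12: C, bond orders sum to 1 (valence 4) → 3 H
  atom 13: C, bond orders sum to 3 (valence 4) → 1 H
  atom 14: C, bond orders sum to 4 (valence 4) → 0 H
  atom 15: C, bond orders sum to 3 (valence 4) → 1 H
  atom 16: C, bond orders sum to 4 (valence 4) → 0 H
  atom 17: O, bond orders sum to 1 (valence 2) → 1 H
  atom 18: O, bond orders sum to 2 (valence 2) → 0 H
Totals → C:12, H:17, N:1, O:5.
In Hill order: C12H17NO5.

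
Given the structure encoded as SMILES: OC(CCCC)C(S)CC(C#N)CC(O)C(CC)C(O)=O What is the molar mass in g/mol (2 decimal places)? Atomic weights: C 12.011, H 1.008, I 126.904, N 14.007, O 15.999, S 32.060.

First, the molecular formula is C15H27NO4S (counting implicit H from valence).
  C: 15 × 12.011 = 180.165
  H: 27 × 1.008 = 27.216
  N: 1 × 14.007 = 14.007
  O: 4 × 15.999 = 63.996
  S: 1 × 32.060 = 32.060
Sum: 15×12.011 + 27×1.008 + 1×14.007 + 4×15.999 + 1×32.060 = 317.444 → 317.44 g/mol.

317.44 g/mol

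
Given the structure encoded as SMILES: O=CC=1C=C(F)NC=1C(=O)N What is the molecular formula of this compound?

Walk through each heavy atom and fill implicit hydrogens from standard valence (C 4, N 3, O 2, S 2, halogen 1):
  atom 1: O, bond orders sum to 2 (valence 2) → 0 H
  atom 2: C, bond orders sum to 3 (valence 4) → 1 H
  atom 3: C, bond orders sum to 4 (valence 4) → 0 H
  atom 4: C, bond orders sum to 3 (valence 4) → 1 H
  atom 5: C, bond orders sum to 4 (valence 4) → 0 H
  atom 6: F (halogen, monovalent) → 0 H
  atom 7: N, bond orders sum to 2 (valence 3) → 1 H
  atom 8: C, bond orders sum to 4 (valence 4) → 0 H
  atom 9: C, bond orders sum to 4 (valence 4) → 0 H
  atom 10: O, bond orders sum to 2 (valence 2) → 0 H
  atom 11: N, bond orders sum to 1 (valence 3) → 2 H
Totals → C:6, H:5, F:1, N:2, O:2.
In Hill order: C6H5FN2O2.

C6H5FN2O2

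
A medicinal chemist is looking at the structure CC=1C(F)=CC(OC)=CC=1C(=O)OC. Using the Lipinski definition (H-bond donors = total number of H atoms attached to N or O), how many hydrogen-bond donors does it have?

Donors: find every N or O and count the H atoms it carries.
  atom 7 (O): bond orders sum to 2 → 0 H
  atom 12 (O): bond orders sum to 2 → 0 H
  atom 13 (O): bond orders sum to 2 → 0 H
Lipinski HBD = 0.

0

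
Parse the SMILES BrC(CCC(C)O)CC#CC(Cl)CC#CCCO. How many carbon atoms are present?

14

Count every carbon token in the SMILES (each C, including those in ring-closure positions and inside branches).
Carbon count: 14.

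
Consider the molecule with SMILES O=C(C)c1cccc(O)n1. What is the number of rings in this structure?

1

In SMILES, each pair of matching ring-closure digits denotes one ring-closing bond; the number of such bonds equals the number of independent rings.
Ring-closure bonds here: 1.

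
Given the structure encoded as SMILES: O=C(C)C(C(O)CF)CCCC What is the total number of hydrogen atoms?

17

Walk through each heavy atom and fill implicit hydrogens from standard valence (C 4, N 3, O 2, S 2, halogen 1):
  atom 1: O, bond orders sum to 2 (valence 2) → 0 H
  atom 2: C, bond orders sum to 4 (valence 4) → 0 H
  atom 3: C, bond orders sum to 1 (valence 4) → 3 H
  atom 4: C, bond orders sum to 3 (valence 4) → 1 H
  atom 5: C, bond orders sum to 3 (valence 4) → 1 H
  atom 6: O, bond orders sum to 1 (valence 2) → 1 H
  atom 7: C, bond orders sum to 2 (valence 4) → 2 H
  atom 8: F (halogen, monovalent) → 0 H
  atom 9: C, bond orders sum to 2 (valence 4) → 2 H
  atom 10: C, bond orders sum to 2 (valence 4) → 2 H
  atom 11: C, bond orders sum to 2 (valence 4) → 2 H
  atom 12: C, bond orders sum to 1 (valence 4) → 3 H
Total hydrogens: 17.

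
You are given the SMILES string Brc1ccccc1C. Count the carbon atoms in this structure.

Count every carbon token in the SMILES (each C, including those in ring-closure positions and inside branches).
Carbon count: 7.

7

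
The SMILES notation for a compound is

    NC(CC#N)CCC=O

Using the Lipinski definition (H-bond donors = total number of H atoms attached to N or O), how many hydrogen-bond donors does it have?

2

Donors: find every N or O and count the H atoms it carries.
  atom 1 (N): bond orders sum to 1 → 2 H
  atom 5 (N): bond orders sum to 3 → 0 H
  atom 9 (O): bond orders sum to 2 → 0 H
Lipinski HBD = 2.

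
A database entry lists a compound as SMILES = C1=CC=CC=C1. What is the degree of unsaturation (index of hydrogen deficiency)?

Degree of unsaturation = (number of rings) + (number of π bonds).
Ring closures in the SMILES: 1.
π bonds: 3 double bonds (each 1 DoU) → 3 DoU from unsaturation.
Total DoU = 1 + 3 = 4.

4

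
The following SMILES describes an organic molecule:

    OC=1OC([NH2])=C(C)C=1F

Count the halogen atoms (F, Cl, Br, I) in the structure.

1

Halogen atoms appear at heavy-atom position 9 (1×F).
Other groups present: 1 hydroxyl, 1 primary amine.
Halogen count: 1.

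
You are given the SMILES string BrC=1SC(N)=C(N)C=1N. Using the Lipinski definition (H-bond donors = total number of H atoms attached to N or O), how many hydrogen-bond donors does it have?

Donors: find every N or O and count the H atoms it carries.
  atom 5 (N): bond orders sum to 1 → 2 H
  atom 7 (N): bond orders sum to 1 → 2 H
  atom 9 (N): bond orders sum to 1 → 2 H
Lipinski HBD = 6.

6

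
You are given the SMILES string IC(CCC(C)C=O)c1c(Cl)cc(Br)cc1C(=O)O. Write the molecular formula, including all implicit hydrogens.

Walk through each heavy atom and fill implicit hydrogens from standard valence (C 4, N 3, O 2, S 2, halogen 1); for lowercase aromatic atoms, an aromatic c carries 1 H when it has two neighbours and 0 H with three, and aromatic n carries 0 H:
  atom 1: I (halogen, monovalent) → 0 H
  atom 2: C, bond orders sum to 3 (valence 4) → 1 H
  atom 3: C, bond orders sum to 2 (valence 4) → 2 H
  atom 4: C, bond orders sum to 2 (valence 4) → 2 H
  atom 5: C, bond orders sum to 3 (valence 4) → 1 H
  atom 6: C, bond orders sum to 1 (valence 4) → 3 H
  atom 7: C, bond orders sum to 3 (valence 4) → 1 H
  atom 8: O, bond orders sum to 2 (valence 2) → 0 H
  atom 9: aromatic c, 3 neighbours → 0 H
  atom 10: aromatic c, 3 neighbours → 0 H
  atom 11: Cl (halogen, monovalent) → 0 H
  atom 12: aromatic c, 2 neighbours → 1 H
  atom 13: aromatic c, 3 neighbours → 0 H
  atom 14: Br (halogen, monovalent) → 0 H
  atom 15: aromatic c, 2 neighbours → 1 H
  atom 16: aromatic c, 3 neighbours → 0 H
  atom 17: C, bond orders sum to 4 (valence 4) → 0 H
  atom 18: O, bond orders sum to 2 (valence 2) → 0 H
  atom 19: O, bond orders sum to 1 (valence 2) → 1 H
Totals → C:13, H:13, Br:1, Cl:1, I:1, O:3.
In Hill order: C13H13BrClIO3.

C13H13BrClIO3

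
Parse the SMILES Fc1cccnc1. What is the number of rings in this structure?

1

In SMILES, each pair of matching ring-closure digits denotes one ring-closing bond; the number of such bonds equals the number of independent rings.
Ring-closure bonds here: 1.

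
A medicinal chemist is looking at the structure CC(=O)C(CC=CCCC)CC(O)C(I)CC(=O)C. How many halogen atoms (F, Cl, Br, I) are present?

Halogen atoms appear at heavy-atom position 15 (1×I).
Other groups present: 1 alkene, 1 hydroxyl, 2 ketone.
Halogen count: 1.

1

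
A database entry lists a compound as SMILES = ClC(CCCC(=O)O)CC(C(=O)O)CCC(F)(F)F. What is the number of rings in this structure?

In SMILES, each pair of matching ring-closure digits denotes one ring-closing bond; the number of such bonds equals the number of independent rings.
Ring-closure bonds here: 0.

0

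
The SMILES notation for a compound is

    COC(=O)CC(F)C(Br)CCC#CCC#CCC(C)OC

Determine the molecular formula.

C16H22BrFO3

Walk through each heavy atom and fill implicit hydrogens from standard valence (C 4, N 3, O 2, S 2, halogen 1):
  atom 1: C, bond orders sum to 1 (valence 4) → 3 H
  atom 2: O, bond orders sum to 2 (valence 2) → 0 H
  atom 3: C, bond orders sum to 4 (valence 4) → 0 H
  atom 4: O, bond orders sum to 2 (valence 2) → 0 H
  atom 5: C, bond orders sum to 2 (valence 4) → 2 H
  atom 6: C, bond orders sum to 3 (valence 4) → 1 H
  atom 7: F (halogen, monovalent) → 0 H
  atom 8: C, bond orders sum to 3 (valence 4) → 1 H
  atom 9: Br (halogen, monovalent) → 0 H
  atom 10: C, bond orders sum to 2 (valence 4) → 2 H
  atom 11: C, bond orders sum to 2 (valence 4) → 2 H
  atom 12: C, bond orders sum to 4 (valence 4) → 0 H
  atom 13: C, bond orders sum to 4 (valence 4) → 0 H
  atom 14: C, bond orders sum to 2 (valence 4) → 2 H
  atom 15: C, bond orders sum to 4 (valence 4) → 0 H
  atom 16: C, bond orders sum to 4 (valence 4) → 0 H
  atom 17: C, bond orders sum to 2 (valence 4) → 2 H
  atom 18: C, bond orders sum to 3 (valence 4) → 1 H
  atom 19: C, bond orders sum to 1 (valence 4) → 3 H
  atom 20: O, bond orders sum to 2 (valence 2) → 0 H
  atom 21: C, bond orders sum to 1 (valence 4) → 3 H
Totals → C:16, H:22, Br:1, F:1, O:3.
In Hill order: C16H22BrFO3.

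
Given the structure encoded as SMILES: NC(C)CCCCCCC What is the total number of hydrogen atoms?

Walk through each heavy atom and fill implicit hydrogens from standard valence (C 4, N 3, O 2, S 2, halogen 1):
  atom 1: N, bond orders sum to 1 (valence 3) → 2 H
  atom 2: C, bond orders sum to 3 (valence 4) → 1 H
  atom 3: C, bond orders sum to 1 (valence 4) → 3 H
  atom 4: C, bond orders sum to 2 (valence 4) → 2 H
  atom 5: C, bond orders sum to 2 (valence 4) → 2 H
  atom 6: C, bond orders sum to 2 (valence 4) → 2 H
  atom 7: C, bond orders sum to 2 (valence 4) → 2 H
  atom 8: C, bond orders sum to 2 (valence 4) → 2 H
  atom 9: C, bond orders sum to 2 (valence 4) → 2 H
  atom 10: C, bond orders sum to 1 (valence 4) → 3 H
Total hydrogens: 21.

21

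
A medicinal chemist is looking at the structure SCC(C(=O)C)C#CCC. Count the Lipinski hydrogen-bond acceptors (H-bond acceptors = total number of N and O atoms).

N atoms: 0; O atoms: 1.
Lipinski HBA = 0 + 1 = 1.

1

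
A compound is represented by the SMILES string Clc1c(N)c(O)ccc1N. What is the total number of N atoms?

Scan the SMILES for N atoms (remember two-letter symbols like Cl and Br are single atoms).
Nitrogen count: 2.

2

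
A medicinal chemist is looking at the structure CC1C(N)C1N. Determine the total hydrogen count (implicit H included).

10

Walk through each heavy atom and fill implicit hydrogens from standard valence (C 4, N 3, O 2, S 2, halogen 1):
  atom 1: C, bond orders sum to 1 (valence 4) → 3 H
  atom 2: C, bond orders sum to 3 (valence 4) → 1 H
  atom 3: C, bond orders sum to 3 (valence 4) → 1 H
  atom 4: N, bond orders sum to 1 (valence 3) → 2 H
  atom 5: C, bond orders sum to 3 (valence 4) → 1 H
  atom 6: N, bond orders sum to 1 (valence 3) → 2 H
Total hydrogens: 10.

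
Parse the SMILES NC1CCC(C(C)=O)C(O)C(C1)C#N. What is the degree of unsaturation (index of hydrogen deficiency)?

4

Degree of unsaturation = (number of rings) + (number of π bonds).
Ring closures in the SMILES: 1.
π bonds: 1 double bond (each 1 DoU), 1 triple bond (each 2 DoU) → 3 DoU from unsaturation.
Total DoU = 1 + 3 = 4.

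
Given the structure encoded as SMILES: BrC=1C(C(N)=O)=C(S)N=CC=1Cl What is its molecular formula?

C6H4BrClN2OS

Walk through each heavy atom and fill implicit hydrogens from standard valence (C 4, N 3, O 2, S 2, halogen 1):
  atom 1: Br (halogen, monovalent) → 0 H
  atom 2: C, bond orders sum to 4 (valence 4) → 0 H
  atom 3: C, bond orders sum to 4 (valence 4) → 0 H
  atom 4: C, bond orders sum to 4 (valence 4) → 0 H
  atom 5: N, bond orders sum to 1 (valence 3) → 2 H
  atom 6: O, bond orders sum to 2 (valence 2) → 0 H
  atom 7: C, bond orders sum to 4 (valence 4) → 0 H
  atom 8: S, bond orders sum to 1 (valence 2) → 1 H
  atom 9: N, bond orders sum to 3 (valence 3) → 0 H
  atom 10: C, bond orders sum to 3 (valence 4) → 1 H
  atom 11: C, bond orders sum to 4 (valence 4) → 0 H
  atom 12: Cl (halogen, monovalent) → 0 H
Totals → C:6, H:4, Br:1, Cl:1, N:2, O:1, S:1.
In Hill order: C6H4BrClN2OS.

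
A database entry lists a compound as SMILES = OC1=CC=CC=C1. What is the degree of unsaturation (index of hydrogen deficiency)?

Molecular formula: C6H6O.
DoU = (2C + 2 + N − H − X) / 2, where X is the halogen count and O/S are ignored.
    = (2·6 + 2 + 0 − 6 − 0) / 2 = 8 / 2 = 4.

4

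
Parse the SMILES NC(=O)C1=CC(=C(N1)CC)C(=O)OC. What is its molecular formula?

Walk through each heavy atom and fill implicit hydrogens from standard valence (C 4, N 3, O 2, S 2, halogen 1):
  atom 1: N, bond orders sum to 1 (valence 3) → 2 H
  atom 2: C, bond orders sum to 4 (valence 4) → 0 H
  atom 3: O, bond orders sum to 2 (valence 2) → 0 H
  atom 4: C, bond orders sum to 4 (valence 4) → 0 H
  atom 5: C, bond orders sum to 3 (valence 4) → 1 H
  atom 6: C, bond orders sum to 4 (valence 4) → 0 H
  atom 7: C, bond orders sum to 4 (valence 4) → 0 H
  atom 8: N, bond orders sum to 2 (valence 3) → 1 H
  atom 9: C, bond orders sum to 2 (valence 4) → 2 H
  atom 10: C, bond orders sum to 1 (valence 4) → 3 H
  atom 11: C, bond orders sum to 4 (valence 4) → 0 H
  atom 12: O, bond orders sum to 2 (valence 2) → 0 H
  atom 13: O, bond orders sum to 2 (valence 2) → 0 H
  atom 14: C, bond orders sum to 1 (valence 4) → 3 H
Totals → C:9, H:12, N:2, O:3.
In Hill order: C9H12N2O3.

C9H12N2O3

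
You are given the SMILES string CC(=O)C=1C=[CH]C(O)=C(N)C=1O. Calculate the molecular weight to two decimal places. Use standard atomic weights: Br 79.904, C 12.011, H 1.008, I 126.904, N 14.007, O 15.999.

167.16 g/mol

First, the molecular formula is C8H9NO3 (counting implicit H from valence).
  C: 8 × 12.011 = 96.088
  H: 9 × 1.008 = 9.072
  N: 1 × 14.007 = 14.007
  O: 3 × 15.999 = 47.997
Sum: 8×12.011 + 9×1.008 + 1×14.007 + 3×15.999 = 167.164 → 167.16 g/mol.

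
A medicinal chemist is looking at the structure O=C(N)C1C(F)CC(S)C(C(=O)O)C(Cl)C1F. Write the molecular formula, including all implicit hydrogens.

C9H12ClF2NO3S

Walk through each heavy atom and fill implicit hydrogens from standard valence (C 4, N 3, O 2, S 2, halogen 1):
  atom 1: O, bond orders sum to 2 (valence 2) → 0 H
  atom 2: C, bond orders sum to 4 (valence 4) → 0 H
  atom 3: N, bond orders sum to 1 (valence 3) → 2 H
  atom 4: C, bond orders sum to 3 (valence 4) → 1 H
  atom 5: C, bond orders sum to 3 (valence 4) → 1 H
  atom 6: F (halogen, monovalent) → 0 H
  atom 7: C, bond orders sum to 2 (valence 4) → 2 H
  atom 8: C, bond orders sum to 3 (valence 4) → 1 H
  atom 9: S, bond orders sum to 1 (valence 2) → 1 H
  atom 10: C, bond orders sum to 3 (valence 4) → 1 H
  atom 11: C, bond orders sum to 4 (valence 4) → 0 H
  atom 12: O, bond orders sum to 2 (valence 2) → 0 H
  atom 13: O, bond orders sum to 1 (valence 2) → 1 H
  atom 14: C, bond orders sum to 3 (valence 4) → 1 H
  atom 15: Cl (halogen, monovalent) → 0 H
  atom 16: C, bond orders sum to 3 (valence 4) → 1 H
  atom 17: F (halogen, monovalent) → 0 H
Totals → C:9, H:12, Cl:1, F:2, N:1, O:3, S:1.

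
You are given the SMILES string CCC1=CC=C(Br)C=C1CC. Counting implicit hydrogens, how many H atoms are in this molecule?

Walk through each heavy atom and fill implicit hydrogens from standard valence (C 4, N 3, O 2, S 2, halogen 1):
  atom 1: C, bond orders sum to 1 (valence 4) → 3 H
  atom 2: C, bond orders sum to 2 (valence 4) → 2 H
  atom 3: C, bond orders sum to 4 (valence 4) → 0 H
  atom 4: C, bond orders sum to 3 (valence 4) → 1 H
  atom 5: C, bond orders sum to 3 (valence 4) → 1 H
  atom 6: C, bond orders sum to 4 (valence 4) → 0 H
  atom 7: Br (halogen, monovalent) → 0 H
  atom 8: C, bond orders sum to 3 (valence 4) → 1 H
  atom 9: C, bond orders sum to 4 (valence 4) → 0 H
  atom 10: C, bond orders sum to 2 (valence 4) → 2 H
  atom 11: C, bond orders sum to 1 (valence 4) → 3 H
Total hydrogens: 13.

13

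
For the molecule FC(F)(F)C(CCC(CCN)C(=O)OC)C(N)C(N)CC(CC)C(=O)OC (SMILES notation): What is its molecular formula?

Walk through each heavy atom and fill implicit hydrogens from standard valence (C 4, N 3, O 2, S 2, halogen 1):
  atom 1: F (halogen, monovalent) → 0 H
  atom 2: C, bond orders sum to 4 (valence 4) → 0 H
  atom 3: F (halogen, monovalent) → 0 H
  atom 4: F (halogen, monovalent) → 0 H
  atom 5: C, bond orders sum to 3 (valence 4) → 1 H
  atom 6: C, bond orders sum to 2 (valence 4) → 2 H
  atom 7: C, bond orders sum to 2 (valence 4) → 2 H
  atom 8: C, bond orders sum to 3 (valence 4) → 1 H
  atom 9: C, bond orders sum to 2 (valence 4) → 2 H
  atom 10: C, bond orders sum to 2 (valence 4) → 2 H
  atom 11: N, bond orders sum to 1 (valence 3) → 2 H
  atom 12: C, bond orders sum to 4 (valence 4) → 0 H
  atom 13: O, bond orders sum to 2 (valence 2) → 0 H
  atom 14: O, bond orders sum to 2 (valence 2) → 0 H
  atom 15: C, bond orders sum to 1 (valence 4) → 3 H
  atom 16: C, bond orders sum to 3 (valence 4) → 1 H
  atom 17: N, bond orders sum to 1 (valence 3) → 2 H
  atom 18: C, bond orders sum to 3 (valence 4) → 1 H
  atom 19: N, bond orders sum to 1 (valence 3) → 2 H
  atom 20: C, bond orders sum to 2 (valence 4) → 2 H
  atom 21: C, bond orders sum to 3 (valence 4) → 1 H
  atom 22: C, bond orders sum to 2 (valence 4) → 2 H
  atom 23: C, bond orders sum to 1 (valence 4) → 3 H
  atom 24: C, bond orders sum to 4 (valence 4) → 0 H
  atom 25: O, bond orders sum to 2 (valence 2) → 0 H
  atom 26: O, bond orders sum to 2 (valence 2) → 0 H
  atom 27: C, bond orders sum to 1 (valence 4) → 3 H
Totals → C:17, H:32, F:3, N:3, O:4.

C17H32F3N3O4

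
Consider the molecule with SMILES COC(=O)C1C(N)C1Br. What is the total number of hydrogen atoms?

8

Walk through each heavy atom and fill implicit hydrogens from standard valence (C 4, N 3, O 2, S 2, halogen 1):
  atom 1: C, bond orders sum to 1 (valence 4) → 3 H
  atom 2: O, bond orders sum to 2 (valence 2) → 0 H
  atom 3: C, bond orders sum to 4 (valence 4) → 0 H
  atom 4: O, bond orders sum to 2 (valence 2) → 0 H
  atom 5: C, bond orders sum to 3 (valence 4) → 1 H
  atom 6: C, bond orders sum to 3 (valence 4) → 1 H
  atom 7: N, bond orders sum to 1 (valence 3) → 2 H
  atom 8: C, bond orders sum to 3 (valence 4) → 1 H
  atom 9: Br (halogen, monovalent) → 0 H
Total hydrogens: 8.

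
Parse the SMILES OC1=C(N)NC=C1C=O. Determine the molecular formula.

C5H6N2O2

Walk through each heavy atom and fill implicit hydrogens from standard valence (C 4, N 3, O 2, S 2, halogen 1):
  atom 1: O, bond orders sum to 1 (valence 2) → 1 H
  atom 2: C, bond orders sum to 4 (valence 4) → 0 H
  atom 3: C, bond orders sum to 4 (valence 4) → 0 H
  atom 4: N, bond orders sum to 1 (valence 3) → 2 H
  atom 5: N, bond orders sum to 2 (valence 3) → 1 H
  atom 6: C, bond orders sum to 3 (valence 4) → 1 H
  atom 7: C, bond orders sum to 4 (valence 4) → 0 H
  atom 8: C, bond orders sum to 3 (valence 4) → 1 H
  atom 9: O, bond orders sum to 2 (valence 2) → 0 H
Totals → C:5, H:6, N:2, O:2.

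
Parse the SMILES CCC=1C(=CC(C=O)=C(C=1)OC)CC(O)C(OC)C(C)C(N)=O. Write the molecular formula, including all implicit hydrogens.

C17H25NO5

Walk through each heavy atom and fill implicit hydrogens from standard valence (C 4, N 3, O 2, S 2, halogen 1):
  atom 1: C, bond orders sum to 1 (valence 4) → 3 H
  atom 2: C, bond orders sum to 2 (valence 4) → 2 H
  atom 3: C, bond orders sum to 4 (valence 4) → 0 H
  atom 4: C, bond orders sum to 4 (valence 4) → 0 H
  atom 5: C, bond orders sum to 3 (valence 4) → 1 H
  atom 6: C, bond orders sum to 4 (valence 4) → 0 H
  atom 7: C, bond orders sum to 3 (valence 4) → 1 H
  atom 8: O, bond orders sum to 2 (valence 2) → 0 H
  atom 9: C, bond orders sum to 4 (valence 4) → 0 H
  atom 10: C, bond orders sum to 3 (valence 4) → 1 H
  atom 11: O, bond orders sum to 2 (valence 2) → 0 H
  atom 12: C, bond orders sum to 1 (valence 4) → 3 H
  atom 13: C, bond orders sum to 2 (valence 4) → 2 H
  atom 14: C, bond orders sum to 3 (valence 4) → 1 H
  atom 15: O, bond orders sum to 1 (valence 2) → 1 H
  atom 16: C, bond orders sum to 3 (valence 4) → 1 H
  atom 17: O, bond orders sum to 2 (valence 2) → 0 H
  atom 18: C, bond orders sum to 1 (valence 4) → 3 H
  atom 19: C, bond orders sum to 3 (valence 4) → 1 H
  atom 20: C, bond orders sum to 1 (valence 4) → 3 H
  atom 21: C, bond orders sum to 4 (valence 4) → 0 H
  atom 22: N, bond orders sum to 1 (valence 3) → 2 H
  atom 23: O, bond orders sum to 2 (valence 2) → 0 H
Totals → C:17, H:25, N:1, O:5.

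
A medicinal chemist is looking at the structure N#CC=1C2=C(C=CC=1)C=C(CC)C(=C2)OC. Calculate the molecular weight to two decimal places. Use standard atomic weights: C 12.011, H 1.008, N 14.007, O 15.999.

First, the molecular formula is C14H13NO (counting implicit H from valence).
  C: 14 × 12.011 = 168.154
  H: 13 × 1.008 = 13.104
  N: 1 × 14.007 = 14.007
  O: 1 × 15.999 = 15.999
Sum: 14×12.011 + 13×1.008 + 1×14.007 + 1×15.999 = 211.264 → 211.26 g/mol.

211.26 g/mol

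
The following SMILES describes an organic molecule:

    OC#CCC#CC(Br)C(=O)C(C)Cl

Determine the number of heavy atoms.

Every atom symbol written in the SMILES (organic subset) is one heavy atom; implicit H are not written.
Heavy atoms by element → Br:1, C:9, Cl:1, O:2.
Total: 13.

13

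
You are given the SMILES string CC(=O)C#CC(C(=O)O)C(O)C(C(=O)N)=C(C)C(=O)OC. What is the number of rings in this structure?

0

In SMILES, each pair of matching ring-closure digits denotes one ring-closing bond; the number of such bonds equals the number of independent rings.
Ring-closure bonds here: 0.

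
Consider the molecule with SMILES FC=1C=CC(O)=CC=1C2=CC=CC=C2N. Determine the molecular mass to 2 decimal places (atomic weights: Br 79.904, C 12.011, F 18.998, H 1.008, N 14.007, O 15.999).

203.22 g/mol

First, the molecular formula is C12H10FNO (counting implicit H from valence).
  C: 12 × 12.011 = 144.132
  F: 1 × 18.998 = 18.998
  H: 10 × 1.008 = 10.080
  N: 1 × 14.007 = 14.007
  O: 1 × 15.999 = 15.999
Sum: 12×12.011 + 1×18.998 + 10×1.008 + 1×14.007 + 1×15.999 = 203.216 → 203.22 g/mol.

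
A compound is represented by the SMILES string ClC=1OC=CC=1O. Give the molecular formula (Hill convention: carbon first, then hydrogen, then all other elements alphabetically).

Walk through each heavy atom and fill implicit hydrogens from standard valence (C 4, N 3, O 2, S 2, halogen 1):
  atom 1: Cl (halogen, monovalent) → 0 H
  atom 2: C, bond orders sum to 4 (valence 4) → 0 H
  atom 3: O, bond orders sum to 2 (valence 2) → 0 H
  atom 4: C, bond orders sum to 3 (valence 4) → 1 H
  atom 5: C, bond orders sum to 3 (valence 4) → 1 H
  atom 6: C, bond orders sum to 4 (valence 4) → 0 H
  atom 7: O, bond orders sum to 1 (valence 2) → 1 H
Totals → C:4, H:3, Cl:1, O:2.
In Hill order: C4H3ClO2.

C4H3ClO2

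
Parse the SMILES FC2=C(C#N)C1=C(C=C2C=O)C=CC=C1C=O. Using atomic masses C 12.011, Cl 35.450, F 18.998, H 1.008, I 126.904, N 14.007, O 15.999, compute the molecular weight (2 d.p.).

First, the molecular formula is C13H6FNO2 (counting implicit H from valence).
  C: 13 × 12.011 = 156.143
  F: 1 × 18.998 = 18.998
  H: 6 × 1.008 = 6.048
  N: 1 × 14.007 = 14.007
  O: 2 × 15.999 = 31.998
Sum: 13×12.011 + 1×18.998 + 6×1.008 + 1×14.007 + 2×15.999 = 227.194 → 227.19 g/mol.

227.19 g/mol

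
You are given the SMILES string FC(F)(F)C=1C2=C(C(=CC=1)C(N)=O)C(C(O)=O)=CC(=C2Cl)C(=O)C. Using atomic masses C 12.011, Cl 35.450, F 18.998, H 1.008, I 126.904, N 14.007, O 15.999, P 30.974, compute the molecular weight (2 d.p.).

First, the molecular formula is C15H9ClF3NO4 (counting implicit H from valence).
  C: 15 × 12.011 = 180.165
  Cl: 1 × 35.450 = 35.450
  F: 3 × 18.998 = 56.994
  H: 9 × 1.008 = 9.072
  N: 1 × 14.007 = 14.007
  O: 4 × 15.999 = 63.996
Sum: 15×12.011 + 1×35.450 + 3×18.998 + 9×1.008 + 1×14.007 + 4×15.999 = 359.684 → 359.68 g/mol.

359.68 g/mol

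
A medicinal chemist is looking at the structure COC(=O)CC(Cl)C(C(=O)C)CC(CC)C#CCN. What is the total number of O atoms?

3

Scan the SMILES for O atoms (remember two-letter symbols like Cl and Br are single atoms).
Oxygen count: 3.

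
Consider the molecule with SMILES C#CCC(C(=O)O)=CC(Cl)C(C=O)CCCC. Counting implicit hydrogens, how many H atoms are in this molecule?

Walk through each heavy atom and fill implicit hydrogens from standard valence (C 4, N 3, O 2, S 2, halogen 1):
  atom 1: C, bond orders sum to 3 (valence 4) → 1 H
  atom 2: C, bond orders sum to 4 (valence 4) → 0 H
  atom 3: C, bond orders sum to 2 (valence 4) → 2 H
  atom 4: C, bond orders sum to 4 (valence 4) → 0 H
  atom 5: C, bond orders sum to 4 (valence 4) → 0 H
  atom 6: O, bond orders sum to 2 (valence 2) → 0 H
  atom 7: O, bond orders sum to 1 (valence 2) → 1 H
  atom 8: C, bond orders sum to 3 (valence 4) → 1 H
  atom 9: C, bond orders sum to 3 (valence 4) → 1 H
  atom 10: Cl (halogen, monovalent) → 0 H
  atom 11: C, bond orders sum to 3 (valence 4) → 1 H
  atom 12: C, bond orders sum to 3 (valence 4) → 1 H
  atom 13: O, bond orders sum to 2 (valence 2) → 0 H
  atom 14: C, bond orders sum to 2 (valence 4) → 2 H
  atom 15: C, bond orders sum to 2 (valence 4) → 2 H
  atom 16: C, bond orders sum to 2 (valence 4) → 2 H
  atom 17: C, bond orders sum to 1 (valence 4) → 3 H
Total hydrogens: 17.

17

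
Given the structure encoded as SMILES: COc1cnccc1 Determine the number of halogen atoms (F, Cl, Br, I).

0

Scan the SMILES for the halogen motif — none present.
Groups that are present: 1 ether.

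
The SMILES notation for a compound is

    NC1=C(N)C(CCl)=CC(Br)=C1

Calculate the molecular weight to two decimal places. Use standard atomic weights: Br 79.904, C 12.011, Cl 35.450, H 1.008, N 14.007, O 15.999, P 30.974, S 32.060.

235.51 g/mol

First, the molecular formula is C7H8BrClN2 (counting implicit H from valence).
  Br: 1 × 79.904 = 79.904
  C: 7 × 12.011 = 84.077
  Cl: 1 × 35.450 = 35.450
  H: 8 × 1.008 = 8.064
  N: 2 × 14.007 = 28.014
Sum: 1×79.904 + 7×12.011 + 1×35.450 + 8×1.008 + 2×14.007 = 235.509 → 235.51 g/mol.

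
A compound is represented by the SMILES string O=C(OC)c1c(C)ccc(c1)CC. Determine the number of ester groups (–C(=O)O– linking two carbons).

1

The ester motif appears at heavy-atom position 2 in the SMILES.
Ester count: 1.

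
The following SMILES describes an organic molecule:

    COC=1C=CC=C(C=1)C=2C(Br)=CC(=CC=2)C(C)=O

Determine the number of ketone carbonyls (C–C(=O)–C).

1

The ketone motif appears at heavy-atom position 16 in the SMILES.
Other groups present: 1 ether.
Ketone count: 1.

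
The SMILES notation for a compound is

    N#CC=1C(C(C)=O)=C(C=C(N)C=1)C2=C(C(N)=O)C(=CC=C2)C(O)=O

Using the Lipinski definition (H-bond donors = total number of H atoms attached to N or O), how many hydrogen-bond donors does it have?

Donors: find every N or O and count the H atoms it carries.
  atom 1 (N): bond orders sum to 3 → 0 H
  atom 7 (O): bond orders sum to 2 → 0 H
  atom 11 (N): bond orders sum to 1 → 2 H
  atom 16 (N): bond orders sum to 1 → 2 H
  atom 17 (O): bond orders sum to 2 → 0 H
  atom 23 (O): bond orders sum to 1 → 1 H
  atom 24 (O): bond orders sum to 2 → 0 H
Lipinski HBD = 5.

5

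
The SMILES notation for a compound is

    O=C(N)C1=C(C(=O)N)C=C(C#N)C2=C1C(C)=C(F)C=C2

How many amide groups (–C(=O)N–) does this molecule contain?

The amide motif appears at heavy-atom positions 2, 6 in the SMILES.
Other groups present: 1 nitrile.
Amide count: 2.

2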